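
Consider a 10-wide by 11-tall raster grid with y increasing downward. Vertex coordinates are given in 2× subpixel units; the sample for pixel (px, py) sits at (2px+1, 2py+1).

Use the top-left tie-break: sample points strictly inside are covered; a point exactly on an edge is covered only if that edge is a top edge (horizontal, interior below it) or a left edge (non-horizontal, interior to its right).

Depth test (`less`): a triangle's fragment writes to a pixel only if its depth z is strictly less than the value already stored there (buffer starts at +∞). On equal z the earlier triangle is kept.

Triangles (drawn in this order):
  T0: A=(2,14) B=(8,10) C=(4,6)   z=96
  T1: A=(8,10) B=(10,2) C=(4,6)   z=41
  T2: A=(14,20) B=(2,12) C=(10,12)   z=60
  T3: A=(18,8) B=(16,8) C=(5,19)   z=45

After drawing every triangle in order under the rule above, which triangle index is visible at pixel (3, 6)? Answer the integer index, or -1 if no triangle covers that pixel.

T0:
  2·area = 40  (B↔C swapped to make it positive)
  edge (2, 14)→(4, 6): d=(2,-8) top-left  bias=+0
  edge (4, 6)→(8, 10): d=(4,4) right/bottom  bias=-1
  edge (8, 10)→(2, 14): d=(-6,4) right/bottom  bias=-1
    (0,1)@(1, 3): e=[-30,0,70] → ·  [on edge]
    (1,2)@(3, 5): e=[-10,0,50] → ·  [on edge]
    (2,3)@(5, 7): e=[10,0,30] → ·  [on edge]
    (2,4)@(5, 9): e=[14,8,18] → █
    (3,4)@(7, 9): e=[30,0,10] → ·  [on edge]
    (1,5)@(3, 11): e=[2,24,14] → █
    (3,5)@(7, 11): e=[34,8,-2] → ·
    (4,5)@(9, 11): e=[50,0,-10] → ·  [on edge]
    (1,6)@(3, 13): e=[6,32,2] → █
    (2,6)@(5, 13): e=[22,24,-6] → ·
    (5,6)@(11, 13): e=[70,0,-30] → ·  [on edge]
    (1,7)@(3, 15): e=[10,40,-10] → ·
    (6,7)@(13, 15): e=[90,0,-50] → ·  [on edge]
    (7,8)@(15, 17): e=[110,0,-70] → ·  [on edge]
    (8,9)@(17, 19): e=[130,0,-90] → ·  [on edge]
    (9,10)@(19, 21): e=[150,0,-110] → ·  [on edge]
  covered (4 px):
    · · · · · · · · · ·
    · · · · · · · · · ·
    · · · · · · · · · ·
    · · · · · · · · · ·
    · · █ · · · · · · ·
    · █ █ · · · · · · ·
    · █ · · · · · · · ·
    · · · · · · · · · ·
    · · · · · · · · · ·
    · · · · · · · · · ·
    · · · · · · · · · ·
T1:
  2·area = 40  (B↔C swapped to make it positive)
  edge (8, 10)→(4, 6): d=(-4,-4) top-left  bias=+0
  edge (4, 6)→(10, 2): d=(6,-4) top-left  bias=+0
  edge (10, 2)→(8, 10): d=(-2,8) right/bottom  bias=-1
    (0,1)@(1, 3): e=[0,-30,70] → ·  [on edge]
    (4,1)@(9, 3): e=[32,2,6] → █
    (5,1)@(11, 3): e=[40,10,-10] → ·
    (1,2)@(3, 5): e=[0,-10,50] → ·  [on edge]
    (3,2)@(7, 5): e=[16,6,18] → █
    (5,2)@(11, 5): e=[32,22,-14] → ·
    (2,3)@(5, 7): e=[0,10,30] → █  [on edge]
    (4,3)@(9, 7): e=[16,26,-2] → ·
    (2,4)@(5, 9): e=[-8,22,26] → ·
    (3,4)@(7, 9): e=[0,30,10] → █  [on edge]
    (4,4)@(9, 9): e=[8,38,-6] → ·
    (3,5)@(7, 11): e=[-8,42,6] → ·
    (4,5)@(9, 11): e=[0,50,-10] → ·  [on edge]
    (5,6)@(11, 13): e=[0,70,-30] → ·  [on edge]
    (6,7)@(13, 15): e=[0,90,-50] → ·  [on edge]
    (7,8)@(15, 17): e=[0,110,-70] → ·  [on edge]
    (8,9)@(17, 19): e=[0,130,-90] → ·  [on edge]
    (9,10)@(19, 21): e=[0,150,-110] → ·  [on edge]
  covered (6 px):
    · · · · · · · · · ·
    · · · · █ · · · · ·
    · · · █ █ · · · · ·
    · · █ █ · · · · · ·
    · · · █ · · · · · ·
    · · · · · · · · · ·
    · · · · · · · · · ·
    · · · · · · · · · ·
    · · · · · · · · · ·
    · · · · · · · · · ·
    · · · · · · · · · ·
T2:
  2·area = 64
  edge (14, 20)→(2, 12): d=(-12,-8) top-left  bias=+0
  edge (2, 12)→(10, 12): d=(8,0) top-left  bias=+0
  edge (10, 12)→(14, 20): d=(4,8) right/bottom  bias=-1
    (2,6)@(5, 13): e=[12,8,44] → █
    (3,6)@(7, 13): e=[28,8,28] → █
    (4,6)@(9, 13): e=[44,8,12] → █
    (5,6)@(11, 13): e=[60,8,-4] → ·
    (2,7)@(5, 15): e=[-12,24,52] → ·
    (3,7)@(7, 15): e=[4,24,36] → █
    (5,7)@(11, 15): e=[36,24,4] → █
    (6,7)@(13, 15): e=[52,24,-12] → ·
    (3,8)@(7, 17): e=[-20,40,44] → ·
    (4,8)@(9, 17): e=[-4,40,28] → ·
    (5,8)@(11, 17): e=[12,40,12] → █
    (6,8)@(13, 17): e=[28,40,-4] → ·
  covered (8 px):
    · · · · · · · · · ·
    · · · · · · · · · ·
    · · · · · · · · · ·
    · · · · · · · · · ·
    · · · · · · · · · ·
    · · · · · · · · · ·
    · · █ █ █ · · · · ·
    · · · █ █ █ · · · ·
    · · · · · █ · · · ·
    · · · · · · █ · · ·
    · · · · · · · · · ·
T3:
  2·area = 22  (B↔C swapped to make it positive)
  edge (18, 8)→(5, 19): d=(-13,11) right/bottom  bias=-1
  edge (5, 19)→(16, 8): d=(11,-11) top-left  bias=+0
  edge (16, 8)→(18, 8): d=(2,0) top-left  bias=+0
    (9,2)@(19, 5): e=[28,0,-6] → ·  [on edge]
    (8,3)@(17, 7): e=[24,0,-2] → ·  [on edge]
    (7,4)@(15, 9): e=[20,0,2] → █  [on edge]
    (8,4)@(17, 9): e=[-2,22,2] → ·
    (6,5)@(13, 11): e=[16,0,6] → █  [on edge]
    (7,5)@(15, 11): e=[-6,22,6] → ·
    (5,6)@(11, 13): e=[12,0,10] → █  [on edge]
    (6,6)@(13, 13): e=[-10,22,10] → ·
    (4,7)@(9, 15): e=[8,0,14] → █  [on edge]
    (5,7)@(11, 15): e=[-14,22,14] → ·
    (3,8)@(7, 17): e=[4,0,18] → █  [on edge]
    (4,8)@(9, 17): e=[-18,22,18] → ·
    (2,9)@(5, 19): e=[0,0,22] → ·  [on edge]
    (1,10)@(3, 21): e=[-4,0,26] → ·  [on edge]
  covered (5 px):
    · · · · · · · · · ·
    · · · · · · · · · ·
    · · · · · · · · · ·
    · · · · · · · · · ·
    · · · · · · · █ · ·
    · · · · · · █ · · ·
    · · · · · █ · · · ·
    · · · · █ · · · · ·
    · · · █ · · · · · ·
    · · · · · · · · · ·
    · · · · · · · · · ·

Z-buffer (winner per pixel, '.' = empty):
  . . . . . . . . . .
  . . . . 1 . . . . .
  . . . 1 1 . . . . .
  . . 1 1 . . . . . .
  . . 0 1 . . . 3 . .
  . 0 0 . . . 3 . . .
  . 0 2 2 2 3 . . . .
  . . . 2 3 2 . . . .
  . . . 3 . 2 . . . .
  . . . . . . 2 . . .
  . . . . . . . . . .

Answer: 2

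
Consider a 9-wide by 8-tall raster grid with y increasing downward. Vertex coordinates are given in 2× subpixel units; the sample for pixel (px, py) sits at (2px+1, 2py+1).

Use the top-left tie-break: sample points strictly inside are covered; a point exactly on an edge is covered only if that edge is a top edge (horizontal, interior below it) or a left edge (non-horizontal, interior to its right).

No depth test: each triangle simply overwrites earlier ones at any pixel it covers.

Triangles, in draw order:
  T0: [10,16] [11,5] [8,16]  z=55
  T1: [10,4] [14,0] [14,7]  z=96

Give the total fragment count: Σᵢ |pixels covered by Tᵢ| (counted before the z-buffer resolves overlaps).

T0:
  2·area = 22  (B↔C swapped to make it positive)
  edge (10, 16)→(8, 16): d=(-2,0) right/bottom  bias=-1
  edge (8, 16)→(11, 5): d=(3,-11) top-left  bias=+0
  edge (11, 5)→(10, 16): d=(-1,11) right/bottom  bias=-1
    (5,2)@(11, 5): e=[22,0,0] → ·  [on edge]
    (4,6)@(9, 13): e=[6,2,14] → #
    (5,6)@(11, 13): e=[6,24,-8] → ·
    (4,7)@(9, 15): e=[2,8,12] → #
    (5,7)@(11, 15): e=[2,30,-10] → ·
  covered (2 px):
    · · · · · · · · ·
    · · · · · · · · ·
    · · · · · · · · ·
    · · · · · · · · ·
    · · · · · · · · ·
    · · · · · · · · ·
    · · · · # · · · ·
    · · · · # · · · ·
T1:
  2·area = 28
  edge (10, 4)→(14, 0): d=(4,-4) top-left  bias=+0
  edge (14, 0)→(14, 7): d=(0,7) right/bottom  bias=-1
  edge (14, 7)→(10, 4): d=(-4,-3) top-left  bias=+0
    (6,0)@(13, 1): e=[0,7,21] → #  [on edge]
    (7,0)@(15, 1): e=[8,-7,27] → ·
    (5,1)@(11, 3): e=[0,21,7] → #  [on edge]
    (7,1)@(15, 3): e=[16,-7,19] → ·
    (4,2)@(9, 5): e=[0,35,-7] → ·  [on edge]
    (5,2)@(11, 5): e=[8,21,-1] → ·
    (6,2)@(13, 5): e=[16,7,5] → #
    (7,2)@(15, 5): e=[24,-7,11] → ·
    (3,3)@(7, 7): e=[0,49,-21] → ·  [on edge]
    (6,3)@(13, 7): e=[24,7,-3] → ·
    (2,4)@(5, 9): e=[0,63,-35] → ·  [on edge]
    (1,5)@(3, 11): e=[0,77,-49] → ·  [on edge]
    (0,6)@(1, 13): e=[0,91,-63] → ·  [on edge]
  covered (4 px):
    · · · · · · # · ·
    · · · · · # # · ·
    · · · · · · # · ·
    · · · · · · · · ·
    · · · · · · · · ·
    · · · · · · · · ·
    · · · · · · · · ·
    · · · · · · · · ·

Result: 6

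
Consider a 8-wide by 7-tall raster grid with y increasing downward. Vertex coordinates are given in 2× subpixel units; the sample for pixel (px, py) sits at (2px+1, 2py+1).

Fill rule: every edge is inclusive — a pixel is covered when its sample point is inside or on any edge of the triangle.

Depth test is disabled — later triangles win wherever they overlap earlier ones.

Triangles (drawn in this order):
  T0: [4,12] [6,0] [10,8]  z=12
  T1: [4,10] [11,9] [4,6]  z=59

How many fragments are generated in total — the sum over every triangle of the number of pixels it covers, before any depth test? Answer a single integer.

T0:
  2·area = 64
  edge (4, 12)→(6, 0): d=(2,-12) inclusive
  edge (6, 0)→(10, 8): d=(4,8) inclusive
  edge (10, 8)→(4, 12): d=(-6,4) inclusive
    (3,1)@(7, 3): e=[18,4,42] → X
    (4,1)@(9, 3): e=[42,-12,34] → .
    (3,2)@(7, 5): e=[22,12,30] → X
    (4,2)@(9, 5): e=[46,-4,22] → .
    (2,3)@(5, 7): e=[2,36,26] → X
    (4,3)@(9, 7): e=[50,4,10] → X
    (5,3)@(11, 7): e=[74,-12,2] → .
    (2,4)@(5, 9): e=[6,44,14] → X
    (4,4)@(9, 9): e=[54,12,-2] → .
    (2,5)@(5, 11): e=[10,52,2] → X
    (3,5)@(7, 11): e=[34,36,-6] → .
    (2,6)@(5, 13): e=[14,60,-10] → .
  covered (8 px):
    . . . . . . . .
    . . . X . . . .
    . . . X . . . .
    . . X X X . . .
    . . X X . . . .
    . . X . . . . .
    . . . . . . . .
T1:
  2·area = 28  (B↔C swapped to make it positive)
  edge (4, 10)→(4, 6): d=(0,-4) inclusive
  edge (4, 6)→(11, 9): d=(7,3) inclusive
  edge (11, 9)→(4, 10): d=(-7,1) inclusive
    (2,3)@(5, 7): e=[4,4,20] → X
    (3,3)@(7, 7): e=[12,-2,18] → .
    (2,4)@(5, 9): e=[4,18,6] → X
    (3,4)@(7, 9): e=[12,12,4] → X
    (4,4)@(9, 9): e=[20,6,2] → X
    (5,4)@(11, 9): e=[28,0,0] → X  [on edge]
    (6,4)@(13, 9): e=[36,-6,-2] → .
    (2,5)@(5, 11): e=[4,32,-8] → .
    (3,5)@(7, 11): e=[12,26,-10] → .
    (4,5)@(9, 11): e=[20,20,-12] → .
    (5,5)@(11, 11): e=[28,14,-14] → .
  covered (5 px):
    . . . . . . . .
    . . . . . . . .
    . . . . . . . .
    . . X . . . . .
    . . X X X X . .
    . . . . . . . .
    . . . . . . . .

Result: 13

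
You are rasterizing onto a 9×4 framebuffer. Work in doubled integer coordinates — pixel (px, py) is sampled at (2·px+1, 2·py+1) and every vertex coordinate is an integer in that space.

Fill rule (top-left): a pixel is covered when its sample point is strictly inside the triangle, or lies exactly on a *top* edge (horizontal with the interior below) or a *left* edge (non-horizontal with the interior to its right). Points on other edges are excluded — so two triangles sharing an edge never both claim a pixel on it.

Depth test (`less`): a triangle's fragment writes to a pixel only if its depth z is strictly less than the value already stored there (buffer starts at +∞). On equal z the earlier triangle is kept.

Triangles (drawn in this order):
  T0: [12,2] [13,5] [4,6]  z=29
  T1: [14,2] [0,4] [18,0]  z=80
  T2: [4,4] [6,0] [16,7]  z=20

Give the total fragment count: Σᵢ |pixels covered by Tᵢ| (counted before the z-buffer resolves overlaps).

T0:
  2·area = 28
  edge (12, 2)→(13, 5): d=(1,3) right/bottom  bias=-1
  edge (13, 5)→(4, 6): d=(-9,1) right/bottom  bias=-1
  edge (4, 6)→(12, 2): d=(8,-4) top-left  bias=+0
    (5,1)@(11, 3): e=[4,20,4] → #
    (6,1)@(13, 3): e=[-2,18,12] → ·
    (3,2)@(7, 5): e=[18,6,4] → #
    (4,2)@(9, 5): e=[12,4,12] → #
    (6,2)@(13, 5): e=[0,0,28] → ·  [on edge]
    (3,3)@(7, 7): e=[20,-12,20] → ·
    (4,3)@(9, 7): e=[14,-14,28] → ·
    (5,3)@(11, 7): e=[8,-16,36] → ·
  covered (4 px):
    · · · · · · · · ·
    · · · · · # · · ·
    · · · # # # · · ·
    · · · · · · · · ·
T1:
  2·area = 20
  edge (14, 2)→(0, 4): d=(-14,2) right/bottom  bias=-1
  edge (0, 4)→(18, 0): d=(18,-4) top-left  bias=+0
  edge (18, 0)→(14, 2): d=(-4,2) right/bottom  bias=-1
    (7,0)@(15, 1): e=[12,6,2] → #
    (8,0)@(17, 1): e=[8,14,-2] → ·
    (2,1)@(5, 3): e=[4,2,14] → #
    (3,1)@(7, 3): e=[0,10,10] → ·  [on edge]
    (7,1)@(15, 3): e=[-16,42,-6] → ·
    (2,2)@(5, 5): e=[-24,38,6] → ·
  covered (2 px):
    · · · · · · · # ·
    · · # · · · · · ·
    · · · · · · · · ·
    · · · · · · · · ·
T2:
  2·area = 54
  edge (4, 4)→(6, 0): d=(2,-4) top-left  bias=+0
  edge (6, 0)→(16, 7): d=(10,7) right/bottom  bias=-1
  edge (16, 7)→(4, 4): d=(-12,-3) top-left  bias=+0
    (3,0)@(7, 1): e=[6,3,45] → #
    (4,0)@(9, 1): e=[14,-11,51] → ·
    (2,1)@(5, 3): e=[2,37,15] → #
    (4,1)@(9, 3): e=[18,9,27] → #
    (5,1)@(11, 3): e=[26,-5,33] → ·
    (2,2)@(5, 5): e=[6,57,-9] → ·
    (3,2)@(7, 5): e=[14,43,-3] → ·
    (4,2)@(9, 5): e=[22,29,3] → #
    (5,2)@(11, 5): e=[30,15,9] → #
    (6,2)@(13, 5): e=[38,1,15] → #
    (7,2)@(15, 5): e=[46,-13,21] → ·
    (4,3)@(9, 7): e=[26,49,-21] → ·
  covered (7 px):
    · · · # · · · · ·
    · · # # # · · · ·
    · · · · # # # · ·
    · · · · · · · · ·

Answer: 13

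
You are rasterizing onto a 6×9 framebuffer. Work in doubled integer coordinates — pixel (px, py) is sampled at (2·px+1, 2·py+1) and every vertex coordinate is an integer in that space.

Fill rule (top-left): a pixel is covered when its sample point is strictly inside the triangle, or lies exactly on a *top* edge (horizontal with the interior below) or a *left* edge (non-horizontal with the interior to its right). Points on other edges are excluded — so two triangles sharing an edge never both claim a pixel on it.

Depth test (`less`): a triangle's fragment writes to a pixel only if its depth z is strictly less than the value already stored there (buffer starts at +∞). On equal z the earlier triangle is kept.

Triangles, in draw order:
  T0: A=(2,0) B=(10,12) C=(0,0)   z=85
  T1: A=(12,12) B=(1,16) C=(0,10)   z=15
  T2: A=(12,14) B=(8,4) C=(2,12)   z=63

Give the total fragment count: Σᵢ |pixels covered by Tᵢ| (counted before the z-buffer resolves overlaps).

T0:
  2·area = 24
  edge (2, 0)→(10, 12): d=(8,12) right/bottom  bias=-1
  edge (10, 12)→(0, 0): d=(-10,-12) top-left  bias=+0
  edge (0, 0)→(2, 0): d=(2,0) top-left  bias=+0
    (0,0)@(1, 1): e=[20,2,2] → X
    (1,0)@(3, 1): e=[-4,26,2] → .
    (0,1)@(1, 3): e=[36,-18,6] → .
    (1,1)@(3, 3): e=[12,6,6] → X
    (2,1)@(5, 3): e=[-12,30,6] → .
    (1,2)@(3, 5): e=[28,-14,10] → .
    (2,2)@(5, 5): e=[4,10,10] → X
    (3,2)@(7, 5): e=[-20,34,10] → .
    (2,3)@(5, 7): e=[20,-10,14] → .
  covered (3 px):
    X . . . . .
    . X . . . .
    . . X . . .
    . . . . . .
    . . . . . .
    . . . . . .
    . . . . . .
    . . . . . .
    . . . . . .
T1:
  2·area = 70
  edge (12, 12)→(1, 16): d=(-11,4) right/bottom  bias=-1
  edge (1, 16)→(0, 10): d=(-1,-6) top-left  bias=+0
  edge (0, 10)→(12, 12): d=(12,2) right/bottom  bias=-1
    (0,5)@(1, 11): e=[55,5,10] → X
    (1,5)@(3, 11): e=[47,17,6] → X
    (2,5)@(5, 11): e=[39,29,2] → X
    (3,5)@(7, 11): e=[31,41,-2] → .
    (0,6)@(1, 13): e=[33,3,34] → X
    (3,6)@(7, 13): e=[9,39,22] → X
    (4,6)@(9, 13): e=[1,51,18] → X
    (5,6)@(11, 13): e=[-7,63,14] → .
    (0,7)@(1, 15): e=[11,1,58] → X
    (2,7)@(5, 15): e=[-5,25,50] → .
    (3,7)@(7, 15): e=[-13,37,46] → .
    (4,7)@(9, 15): e=[-21,49,42] → .
  covered (10 px):
    . . . . . .
    . . . . . .
    . . . . . .
    . . . . . .
    . . . . . .
    X X X . . .
    X X X X X .
    X X . . . .
    . . . . . .
T2:
  2·area = 92  (B↔C swapped to make it positive)
  edge (12, 14)→(2, 12): d=(-10,-2) top-left  bias=+0
  edge (2, 12)→(8, 4): d=(6,-8) top-left  bias=+0
  edge (8, 4)→(12, 14): d=(4,10) right/bottom  bias=-1
    (3,3)@(7, 7): e=[60,10,22] → X
    (4,3)@(9, 7): e=[64,26,2] → X
    (5,3)@(11, 7): e=[68,42,-18] → .
    (2,4)@(5, 9): e=[36,6,50] → X
    (5,4)@(11, 9): e=[48,54,-10] → .
    (1,5)@(3, 11): e=[12,2,78] → X
    (5,5)@(11, 11): e=[28,66,-2] → .
    (1,6)@(3, 13): e=[-8,14,86] → .
    (2,6)@(5, 13): e=[-4,30,66] → .
    (3,6)@(7, 13): e=[0,46,46] → X  [on edge]
    (5,6)@(11, 13): e=[8,78,6] → X
    (3,7)@(7, 15): e=[-20,58,54] → .
  covered (12 px):
    . . . . . .
    . . . . . .
    . . . . . .
    . . . X X .
    . . X X X .
    . X X X X .
    . . . X X X
    . . . . . .
    . . . . . .

Result: 25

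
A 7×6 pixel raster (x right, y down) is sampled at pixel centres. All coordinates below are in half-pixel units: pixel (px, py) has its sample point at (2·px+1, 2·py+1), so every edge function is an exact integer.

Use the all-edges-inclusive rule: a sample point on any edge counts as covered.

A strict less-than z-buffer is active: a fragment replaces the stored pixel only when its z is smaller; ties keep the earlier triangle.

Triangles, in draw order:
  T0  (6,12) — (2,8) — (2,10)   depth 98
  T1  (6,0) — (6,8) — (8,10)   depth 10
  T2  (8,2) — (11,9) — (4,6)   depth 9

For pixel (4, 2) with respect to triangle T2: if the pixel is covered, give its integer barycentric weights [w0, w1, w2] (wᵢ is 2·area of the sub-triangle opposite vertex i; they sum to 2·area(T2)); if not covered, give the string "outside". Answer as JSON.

T0:
  2·area = 8  (B↔C swapped to make it positive)
  edge (6, 12)→(2, 10): d=(-4,-2) inclusive
  edge (2, 10)→(2, 8): d=(0,-2) inclusive
  edge (2, 8)→(6, 12): d=(4,4) inclusive
    (0,3)@(1, 7): e=[10,-2,0] → ·  [on edge]
    (1,4)@(3, 9): e=[6,2,0] → #  [on edge]
    (2,4)@(5, 9): e=[10,6,-8] → ·
    (1,5)@(3, 11): e=[-2,2,8] → ·
    (2,5)@(5, 11): e=[2,6,0] → #  [on edge]
    (3,5)@(7, 11): e=[6,10,-8] → ·
  covered (2 px):
    · · · · · · ·
    · · · · · · ·
    · · · · · · ·
    · · · · · · ·
    · # · · · · ·
    · · # · · · ·
T1:
  2·area = 16  (B↔C swapped to make it positive)
  edge (6, 0)→(8, 10): d=(2,10) inclusive
  edge (8, 10)→(6, 8): d=(-2,-2) inclusive
  edge (6, 8)→(6, 0): d=(0,-8) inclusive
    (0,1)@(1, 3): e=[56,0,-40] → ·  [on edge]
    (1,2)@(3, 5): e=[40,0,-24] → ·  [on edge]
    (3,2)@(7, 5): e=[0,8,8] → #  [on edge]
    (4,2)@(9, 5): e=[-20,12,24] → ·
    (2,3)@(5, 7): e=[24,0,-8] → ·  [on edge]
    (3,3)@(7, 7): e=[4,4,8] → #
    (4,3)@(9, 7): e=[-16,8,24] → ·
    (3,4)@(7, 9): e=[8,0,8] → #  [on edge]
    (4,4)@(9, 9): e=[-12,4,24] → ·
    (3,5)@(7, 11): e=[12,-4,8] → ·
    (4,5)@(9, 11): e=[-8,0,24] → ·  [on edge]
  covered (3 px):
    · · · · · · ·
    · · · · · · ·
    · · · # · · ·
    · · · # · · ·
    · · · # · · ·
    · · · · · · ·
T2:
  2·area = 40
  edge (8, 2)→(11, 9): d=(3,7) inclusive
  edge (11, 9)→(4, 6): d=(-7,-3) inclusive
  edge (4, 6)→(8, 2): d=(4,-4) inclusive
    (4,0)@(9, 1): e=[-10,50,0] → ·  [on edge]
    (3,1)@(7, 3): e=[10,30,0] → #  [on edge]
    (4,1)@(9, 3): e=[-4,36,8] → ·
    (2,2)@(5, 5): e=[30,10,0] → #  [on edge]
    (4,2)@(9, 5): e=[2,22,16] → #
    (5,2)@(11, 5): e=[-12,28,24] → ·
    (1,3)@(3, 7): e=[50,-10,0] → ·  [on edge]
    (2,3)@(5, 7): e=[36,-4,8] → ·
    (3,3)@(7, 7): e=[22,2,16] → #
    (5,3)@(11, 7): e=[-6,14,32] → ·
    (0,4)@(1, 9): e=[70,-30,0] → ·  [on edge]
    (3,4)@(7, 9): e=[28,-12,24] → ·
    (5,4)@(11, 9): e=[0,0,40] → #  [on edge]
  covered (7 px):
    · · · · · · ·
    · · · # · · ·
    · · # # # · ·
    · · · # # · ·
    · · · · · # ·
    · · · · · · ·

Result: [22,16,2]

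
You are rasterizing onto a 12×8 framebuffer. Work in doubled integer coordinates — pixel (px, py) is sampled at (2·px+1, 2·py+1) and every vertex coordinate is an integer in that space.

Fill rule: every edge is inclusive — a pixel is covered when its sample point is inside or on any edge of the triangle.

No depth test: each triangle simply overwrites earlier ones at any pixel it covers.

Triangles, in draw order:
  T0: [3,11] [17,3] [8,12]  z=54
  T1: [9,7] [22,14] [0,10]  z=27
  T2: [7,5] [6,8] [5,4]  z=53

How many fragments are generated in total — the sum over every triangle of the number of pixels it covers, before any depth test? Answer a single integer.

T0:
  2·area = 54
  edge (3, 11)→(17, 3): d=(14,-8) inclusive
  edge (17, 3)→(8, 12): d=(-9,9) inclusive
  edge (8, 12)→(3, 11): d=(-5,-1) inclusive
    (9,0)@(19, 1): e=[-12,0,66] → ·  [on edge]
    (8,1)@(17, 3): e=[0,0,54] → #  [on edge]
    (9,1)@(19, 3): e=[16,-18,56] → ·
    (7,2)@(15, 5): e=[12,0,42] → #  [on edge]
    (8,2)@(17, 5): e=[28,-18,44] → ·
    (5,3)@(11, 7): e=[8,18,28] → #
    (6,3)@(13, 7): e=[24,0,30] → #  [on edge]
    (7,3)@(15, 7): e=[40,-18,32] → ·
    (3,4)@(7, 9): e=[4,36,14] → #
    (4,4)@(9, 9): e=[20,18,16] → #
    (5,4)@(11, 9): e=[36,0,18] → #  [on edge]
    (6,4)@(13, 9): e=[52,-18,20] → ·
    (1,5)@(3, 11): e=[0,54,0] → #  [on edge]
    (4,5)@(9, 11): e=[48,0,6] → #  [on edge]
    (3,6)@(7, 13): e=[60,0,-6] → ·  [on edge]
    (6,6)@(13, 13): e=[108,-54,0] → ·  [on edge]
    (2,7)@(5, 15): e=[72,0,-18] → ·  [on edge]
    (11,7)@(23, 15): e=[216,-162,0] → ·  [on edge]
  covered (11 px):
    · · · · · · · · · · · ·
    · · · · · · · · # · · ·
    · · · · · · · # · · · ·
    · · · · · # # · · · · ·
    · · · # # # · · · · · ·
    · # # # # · · · · · · ·
    · · · · · · · · · · · ·
    · · · · · · · · · · · ·
T1:
  2·area = 102
  edge (9, 7)→(22, 14): d=(13,7) inclusive
  edge (22, 14)→(0, 10): d=(-22,-4) inclusive
  edge (0, 10)→(9, 7): d=(9,-3) inclusive
    (10,1)@(21, 3): e=[-136,238,0] → ·  [on edge]
    (7,2)@(15, 5): e=[-68,170,0] → ·  [on edge]
    (4,3)@(9, 7): e=[0,102,0] → #  [on edge]
    (5,3)@(11, 7): e=[-14,110,6] → ·
    (1,4)@(3, 9): e=[68,34,0] → #  [on edge]
    (2,4)@(5, 9): e=[54,42,6] → #
    (3,4)@(7, 9): e=[40,50,12] → #
    (5,4)@(11, 9): e=[12,66,24] → #
    (6,4)@(13, 9): e=[-2,74,30] → ·
    (1,5)@(3, 11): e=[94,-10,18] → ·
    (2,5)@(5, 11): e=[80,-2,24] → ·
    (3,5)@(7, 11): e=[66,6,30] → #
  covered (13 px):
    · · · · · · · · · · · ·
    · · · · · · · · · · · ·
    · · · · · · · · · · · ·
    · · · · # · · · · · · ·
    · # # # # # · · · · · ·
    · · · # # # # # · · · ·
    · · · · · · · · # # · ·
    · · · · · · · · · · · ·
T2:
  2·area = 7
  edge (7, 5)→(6, 8): d=(-1,3) inclusive
  edge (6, 8)→(5, 4): d=(-1,-4) inclusive
  edge (5, 4)→(7, 5): d=(2,1) inclusive
    (1,1)@(3, 3): e=[14,-7,0] → ·  [on edge]
    (3,2)@(7, 5): e=[0,7,0] → #  [on edge]
    (4,2)@(9, 5): e=[-6,15,-2] → ·
    (3,3)@(7, 7): e=[-2,5,4] → ·
    (5,3)@(11, 7): e=[-14,21,0] → ·  [on edge]
    (7,4)@(15, 9): e=[-28,35,0] → ·  [on edge]
    (2,5)@(5, 11): e=[0,-7,14] → ·  [on edge]
    (9,5)@(19, 11): e=[-42,49,0] → ·  [on edge]
    (11,6)@(23, 13): e=[-56,63,0] → ·  [on edge]
  covered (1 px):
    · · · · · · · · · · · ·
    · · · · · · · · · · · ·
    · · · # · · · · · · · ·
    · · · · · · · · · · · ·
    · · · · · · · · · · · ·
    · · · · · · · · · · · ·
    · · · · · · · · · · · ·
    · · · · · · · · · · · ·

Final: 25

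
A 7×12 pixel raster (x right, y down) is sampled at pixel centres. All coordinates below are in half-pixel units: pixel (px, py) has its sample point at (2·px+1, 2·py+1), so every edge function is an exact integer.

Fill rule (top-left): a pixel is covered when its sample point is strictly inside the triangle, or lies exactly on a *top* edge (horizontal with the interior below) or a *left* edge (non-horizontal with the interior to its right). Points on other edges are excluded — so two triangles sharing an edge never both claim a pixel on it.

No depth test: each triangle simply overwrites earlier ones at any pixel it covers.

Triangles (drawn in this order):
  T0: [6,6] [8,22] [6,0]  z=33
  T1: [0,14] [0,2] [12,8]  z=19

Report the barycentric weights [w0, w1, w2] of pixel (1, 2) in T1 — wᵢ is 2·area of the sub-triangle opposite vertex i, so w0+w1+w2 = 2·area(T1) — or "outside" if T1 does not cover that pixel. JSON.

T0:
  2·area = 12  (B↔C swapped to make it positive)
  edge (6, 6)→(6, 0): d=(0,-6) top-left  bias=+0
  edge (6, 0)→(8, 22): d=(2,22) right/bottom  bias=-1
  edge (8, 22)→(6, 6): d=(-2,-16) top-left  bias=+0
    (3,5)@(7, 11): e=[6,0,6] → ·  [on edge]
    (3,6)@(7, 13): e=[6,4,2] → #
    (4,6)@(9, 13): e=[18,-40,34] → ·
    (3,7)@(7, 15): e=[6,8,-2] → ·
  covered (1 px):
    · · · · · · ·
    · · · · · · ·
    · · · · · · ·
    · · · · · · ·
    · · · · · · ·
    · · · · · · ·
    · · · # · · ·
    · · · · · · ·
    · · · · · · ·
    · · · · · · ·
    · · · · · · ·
    · · · · · · ·
T1:
  2·area = 144
  edge (0, 14)→(0, 2): d=(0,-12) top-left  bias=+0
  edge (0, 2)→(12, 8): d=(12,6) right/bottom  bias=-1
  edge (12, 8)→(0, 14): d=(-12,6) right/bottom  bias=-1
    (0,1)@(1, 3): e=[12,6,126] → #
    (1,1)@(3, 3): e=[36,-6,114] → ·
    (0,2)@(1, 5): e=[12,30,102] → #
    (1,2)@(3, 5): e=[36,18,90] → #
    (2,2)@(5, 5): e=[60,6,78] → #
    (3,2)@(7, 5): e=[84,-6,66] → ·
    (0,3)@(1, 7): e=[12,54,78] → #
    (3,3)@(7, 7): e=[84,18,42] → #
    (4,3)@(9, 7): e=[108,6,30] → #
    (5,3)@(11, 7): e=[132,-6,18] → ·
    (0,4)@(1, 9): e=[12,78,54] → #
    (5,4)@(11, 9): e=[132,18,-6] → ·
  covered (18 px):
    · · · · · · ·
    # · · · · · ·
    # # # · · · ·
    # # # # # · ·
    # # # # # · ·
    # # # · · · ·
    # · · · · · ·
    · · · · · · ·
    · · · · · · ·
    · · · · · · ·
    · · · · · · ·
    · · · · · · ·

Result: [18,90,36]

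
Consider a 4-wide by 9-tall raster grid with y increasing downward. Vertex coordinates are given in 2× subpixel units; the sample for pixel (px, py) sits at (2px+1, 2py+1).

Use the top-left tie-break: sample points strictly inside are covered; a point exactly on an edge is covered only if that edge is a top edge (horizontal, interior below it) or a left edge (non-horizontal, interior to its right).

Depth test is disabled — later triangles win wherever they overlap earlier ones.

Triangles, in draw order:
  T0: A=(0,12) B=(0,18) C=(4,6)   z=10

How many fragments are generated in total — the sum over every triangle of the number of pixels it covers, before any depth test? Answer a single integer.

T0:
  2·area = 24  (B↔C swapped to make it positive)
  edge (0, 12)→(4, 6): d=(4,-6) top-left  bias=+0
  edge (4, 6)→(0, 18): d=(-4,12) right/bottom  bias=-1
  edge (0, 18)→(0, 12): d=(0,-6) top-left  bias=+0
    (2,1)@(5, 3): e=[-6,0,30] → ·  [on edge]
    (1,4)@(3, 9): e=[6,0,18] → ·  [on edge]
    (0,5)@(1, 11): e=[2,16,6] → █
    (1,5)@(3, 11): e=[14,-8,18] → ·
    (0,6)@(1, 13): e=[10,8,6] → █
    (1,6)@(3, 13): e=[22,-16,18] → ·
    (0,7)@(1, 15): e=[18,0,6] → ·  [on edge]
  covered (2 px):
    · · · ·
    · · · ·
    · · · ·
    · · · ·
    · · · ·
    █ · · ·
    █ · · ·
    · · · ·
    · · · ·

Answer: 2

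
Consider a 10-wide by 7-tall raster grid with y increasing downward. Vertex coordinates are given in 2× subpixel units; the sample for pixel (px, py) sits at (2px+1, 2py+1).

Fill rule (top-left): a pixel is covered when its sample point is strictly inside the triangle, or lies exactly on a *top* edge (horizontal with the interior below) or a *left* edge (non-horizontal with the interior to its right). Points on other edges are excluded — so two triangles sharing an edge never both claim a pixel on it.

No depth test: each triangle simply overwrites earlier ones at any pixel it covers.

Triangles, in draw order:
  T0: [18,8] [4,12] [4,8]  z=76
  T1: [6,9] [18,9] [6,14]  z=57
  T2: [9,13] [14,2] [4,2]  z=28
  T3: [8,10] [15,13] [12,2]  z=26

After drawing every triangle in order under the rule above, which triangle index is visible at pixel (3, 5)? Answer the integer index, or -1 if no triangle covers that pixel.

T0:
  2·area = 56
  edge (18, 8)→(4, 12): d=(-14,4) right/bottom  bias=-1
  edge (4, 12)→(4, 8): d=(0,-4) top-left  bias=+0
  edge (4, 8)→(18, 8): d=(14,0) top-left  bias=+0
    (2,4)@(5, 9): e=[38,4,14] → █
    (3,4)@(7, 9): e=[30,12,14] → █
    (4,4)@(9, 9): e=[22,20,14] → █
    (5,4)@(11, 9): e=[14,28,14] → █
    (6,4)@(13, 9): e=[6,36,14] → █
    (7,4)@(15, 9): e=[-2,44,14] → ·
    (2,5)@(5, 11): e=[10,4,42] → █
    (4,5)@(9, 11): e=[-6,20,42] → ·
    (5,5)@(11, 11): e=[-14,28,42] → ·
    (6,5)@(13, 11): e=[-22,36,42] → ·
    (2,6)@(5, 13): e=[-18,4,70] → ·
    (3,6)@(7, 13): e=[-26,12,70] → ·
  covered (7 px):
    · · · · · · · · · ·
    · · · · · · · · · ·
    · · · · · · · · · ·
    · · · · · · · · · ·
    · · █ █ █ █ █ · · ·
    · · █ █ · · · · · ·
    · · · · · · · · · ·
T1:
  2·area = 60
  edge (6, 9)→(18, 9): d=(12,0) top-left  bias=+0
  edge (18, 9)→(6, 14): d=(-12,5) right/bottom  bias=-1
  edge (6, 14)→(6, 9): d=(0,-5) top-left  bias=+0
    (0,4)@(1, 9): e=[0,85,-25] → ·  [on edge]
    (1,4)@(3, 9): e=[0,75,-15] → ·  [on edge]
    (2,4)@(5, 9): e=[0,65,-5] → ·  [on edge]
    (3,4)@(7, 9): e=[0,55,5] → █  [on edge]
    (4,4)@(9, 9): e=[0,45,15] → █  [on edge]
    (5,4)@(11, 9): e=[0,35,25] → █  [on edge]
    (6,4)@(13, 9): e=[0,25,35] → █  [on edge]
    (7,4)@(15, 9): e=[0,15,45] → █  [on edge]
    (8,4)@(17, 9): e=[0,5,55] → █  [on edge]
    (9,4)@(19, 9): e=[0,-5,65] → ·  [on edge]
    (3,5)@(7, 11): e=[24,31,5] → █
    (7,5)@(15, 11): e=[24,-9,45] → ·
  covered (11 px):
    · · · · · · · · · ·
    · · · · · · · · · ·
    · · · · · · · · · ·
    · · · · · · · · · ·
    · · · █ █ █ █ █ █ ·
    · · · █ █ █ █ · · ·
    · · · █ · · · · · ·
T2:
  2·area = 110  (B↔C swapped to make it positive)
  edge (9, 13)→(4, 2): d=(-5,-11) top-left  bias=+0
  edge (4, 2)→(14, 2): d=(10,0) top-left  bias=+0
  edge (14, 2)→(9, 13): d=(-5,11) right/bottom  bias=-1
    (2,1)@(5, 3): e=[6,10,94] → █
    (3,1)@(7, 3): e=[28,10,72] → █
    (4,1)@(9, 3): e=[50,10,50] → █
    (5,1)@(11, 3): e=[72,10,28] → █
    (6,1)@(13, 3): e=[94,10,6] → █
    (7,1)@(15, 3): e=[116,10,-16] → ·
    (2,2)@(5, 5): e=[-4,30,84] → ·
    (3,2)@(7, 5): e=[18,30,62] → █
    (6,2)@(13, 5): e=[84,30,-4] → ·
    (3,3)@(7, 7): e=[8,50,52] → █
    (6,3)@(13, 7): e=[74,50,-14] → ·
    (3,4)@(7, 9): e=[-2,70,42] → ·
    (4,6)@(9, 13): e=[0,110,0] → ·  [on edge]
  covered (13 px):
    · · · · · · · · · ·
    · · █ █ █ █ █ · · ·
    · · · █ █ █ · · · ·
    · · · █ █ █ · · · ·
    · · · · █ · · · · ·
    · · · · █ · · · · ·
    · · · · · · · · · ·
T3:
  2·area = 68  (B↔C swapped to make it positive)
  edge (8, 10)→(12, 2): d=(4,-8) top-left  bias=+0
  edge (12, 2)→(15, 13): d=(3,11) right/bottom  bias=-1
  edge (15, 13)→(8, 10): d=(-7,-3) top-left  bias=+0
    (5,2)@(11, 5): e=[4,20,44] → █
    (6,2)@(13, 5): e=[20,-2,50] → ·
    (0,3)@(1, 7): e=[-68,136,0] → ·  [on edge]
    (5,3)@(11, 7): e=[12,26,30] → █
    (6,3)@(13, 7): e=[28,4,36] → █
    (7,3)@(15, 7): e=[44,-18,42] → ·
    (4,4)@(9, 9): e=[4,54,10] → █
    (7,4)@(15, 9): e=[52,-12,28] → ·
    (4,5)@(9, 11): e=[12,60,-4] → ·
    (5,5)@(11, 11): e=[28,38,2] → █
    (7,5)@(15, 11): e=[60,-6,14] → ·
    (5,6)@(11, 13): e=[36,44,-12] → ·
    (7,6)@(15, 13): e=[68,0,0] → ·  [on edge]
  covered (8 px):
    · · · · · · · · · ·
    · · · · · · · · · ·
    · · · · · █ · · · ·
    · · · · · █ █ · · ·
    · · · · █ █ █ · · ·
    · · · · · █ █ · · ·
    · · · · · · · · · ·

Z-buffer (winner per pixel, '.' = empty):
  . . . . . . . . . .
  . . 2 2 2 2 2 . . .
  . . . 2 2 3 . . . .
  . . . 2 2 3 3 . . .
  . . 0 1 3 3 3 1 1 .
  . . 0 1 2 3 3 . . .
  . . . 1 . . . . . .

Answer: 1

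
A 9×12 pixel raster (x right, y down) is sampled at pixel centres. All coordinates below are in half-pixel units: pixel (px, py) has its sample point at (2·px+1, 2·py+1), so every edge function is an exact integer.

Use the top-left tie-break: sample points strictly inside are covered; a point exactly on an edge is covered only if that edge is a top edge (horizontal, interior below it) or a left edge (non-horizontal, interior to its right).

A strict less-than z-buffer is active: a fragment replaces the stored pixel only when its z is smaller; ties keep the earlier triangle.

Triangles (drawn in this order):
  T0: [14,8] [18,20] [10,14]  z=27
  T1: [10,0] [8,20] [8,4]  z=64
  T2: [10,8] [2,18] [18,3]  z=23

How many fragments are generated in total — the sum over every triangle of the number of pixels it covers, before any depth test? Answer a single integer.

T0:
  2·area = 72
  edge (14, 8)→(18, 20): d=(4,12) right/bottom  bias=-1
  edge (18, 20)→(10, 14): d=(-8,-6) top-left  bias=+0
  edge (10, 14)→(14, 8): d=(4,-6) top-left  bias=+0
    (6,2)@(13, 5): e=[0,90,-18] → ·  [on edge]
    (6,5)@(13, 11): e=[24,42,6] → #
    (7,5)@(15, 11): e=[0,54,18] → ·  [on edge]
    (5,6)@(11, 13): e=[56,14,2] → #
    (7,6)@(15, 13): e=[8,38,26] → #
    (8,6)@(17, 13): e=[-16,50,38] → ·
    (5,7)@(11, 15): e=[64,-2,10] → ·
    (6,7)@(13, 15): e=[40,10,22] → #
    (8,7)@(17, 15): e=[-8,34,46] → ·
    (6,8)@(13, 17): e=[48,-6,30] → ·
    (7,8)@(15, 17): e=[24,6,42] → #
    (8,8)@(17, 17): e=[0,18,54] → ·  [on edge]
  covered (8 px):
    · · · · · · · · ·
    · · · · · · · · ·
    · · · · · · · · ·
    · · · · · · · · ·
    · · · · · · · · ·
    · · · · · · # · ·
    · · · · · # # # ·
    · · · · · · # # ·
    · · · · · · · # ·
    · · · · · · · · #
    · · · · · · · · ·
    · · · · · · · · ·
T1:
  2·area = 32
  edge (10, 0)→(8, 20): d=(-2,20) right/bottom  bias=-1
  edge (8, 20)→(8, 4): d=(0,-16) top-left  bias=+0
  edge (8, 4)→(10, 0): d=(2,-4) top-left  bias=+0
    (4,1)@(9, 3): e=[14,16,2] → #
    (5,1)@(11, 3): e=[-26,48,10] → ·
    (4,2)@(9, 5): e=[10,16,6] → #
    (5,2)@(11, 5): e=[-30,48,14] → ·
    (4,3)@(9, 7): e=[6,16,10] → #
    (5,3)@(11, 7): e=[-34,48,18] → ·
    (4,4)@(9, 9): e=[2,16,14] → #
    (5,4)@(11, 9): e=[-38,48,22] → ·
    (4,5)@(9, 11): e=[-2,16,18] → ·
  covered (4 px):
    · · · · · · · · ·
    · · · · # · · · ·
    · · · · # · · · ·
    · · · · # · · · ·
    · · · · # · · · ·
    · · · · · · · · ·
    · · · · · · · · ·
    · · · · · · · · ·
    · · · · · · · · ·
    · · · · · · · · ·
    · · · · · · · · ·
    · · · · · · · · ·
T2:
  2·area = 40  (B↔C swapped to make it positive)
  edge (10, 8)→(18, 3): d=(8,-5) top-left  bias=+0
  edge (18, 3)→(2, 18): d=(-16,15) right/bottom  bias=-1
  edge (2, 18)→(10, 8): d=(8,-10) top-left  bias=+0
    (7,2)@(15, 5): e=[1,13,26] → #
    (8,2)@(17, 5): e=[11,-17,46] → ·
    (6,3)@(13, 7): e=[7,11,22] → #
    (7,3)@(15, 7): e=[17,-19,42] → ·
    (5,4)@(11, 9): e=[13,9,18] → #
    (6,4)@(13, 9): e=[23,-21,38] → ·
    (4,5)@(9, 11): e=[19,7,14] → #
    (5,5)@(11, 11): e=[29,-23,34] → ·
    (3,6)@(7, 13): e=[25,5,10] → #
    (4,6)@(9, 13): e=[35,-25,30] → ·
    (2,7)@(5, 15): e=[31,3,6] → #
    (3,7)@(7, 15): e=[41,-27,26] → ·
  covered (7 px):
    · · · · · · · · ·
    · · · · · · · · ·
    · · · · · · · # ·
    · · · · · · # · ·
    · · · · · # · · ·
    · · · · # · · · ·
    · · · # · · · · ·
    · · # · · · · · ·
    · # · · · · · · ·
    · · · · · · · · ·
    · · · · · · · · ·
    · · · · · · · · ·

Result: 19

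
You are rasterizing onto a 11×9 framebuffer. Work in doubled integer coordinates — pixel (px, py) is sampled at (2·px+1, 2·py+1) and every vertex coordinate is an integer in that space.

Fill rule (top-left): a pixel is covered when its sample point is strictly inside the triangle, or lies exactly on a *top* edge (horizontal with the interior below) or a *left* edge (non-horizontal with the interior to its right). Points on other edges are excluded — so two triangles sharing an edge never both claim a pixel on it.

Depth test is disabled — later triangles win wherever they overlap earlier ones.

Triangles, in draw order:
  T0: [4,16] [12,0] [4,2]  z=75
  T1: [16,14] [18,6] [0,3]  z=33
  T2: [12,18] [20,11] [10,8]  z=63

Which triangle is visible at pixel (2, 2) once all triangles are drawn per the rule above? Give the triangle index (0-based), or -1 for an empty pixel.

T0:
  2·area = 112  (B↔C swapped to make it positive)
  edge (4, 16)→(4, 2): d=(0,-14) top-left  bias=+0
  edge (4, 2)→(12, 0): d=(8,-2) top-left  bias=+0
  edge (12, 0)→(4, 16): d=(-8,16) right/bottom  bias=-1
    (4,0)@(9, 1): e=[70,2,40] → █
    (5,0)@(11, 1): e=[98,6,8] → █
    (6,0)@(13, 1): e=[126,10,-24] → ·
    (2,1)@(5, 3): e=[14,10,88] → █
    (3,1)@(7, 3): e=[42,14,56] → █
    (5,1)@(11, 3): e=[98,22,-8] → ·
    (2,2)@(5, 5): e=[14,26,72] → █
    (5,2)@(11, 5): e=[98,38,-24] → ·
    (2,3)@(5, 7): e=[14,42,56] → █
    (4,3)@(9, 7): e=[70,50,-8] → ·
    (2,4)@(5, 9): e=[14,58,40] → █
    (4,4)@(9, 9): e=[70,66,-24] → ·
  covered (14 px):
    · · · · █ █ · · · · ·
    · · █ █ █ · · · · · ·
    · · █ █ █ · · · · · ·
    · · █ █ · · · · · · ·
    · · █ █ · · · · · · ·
    · · █ · · · · · · · ·
    · · █ · · · · · · · ·
    · · · · · · · · · · ·
    · · · · · · · · · · ·
T1:
  2·area = 150  (B↔C swapped to make it positive)
  edge (16, 14)→(0, 3): d=(-16,-11) top-left  bias=+0
  edge (0, 3)→(18, 6): d=(18,3) right/bottom  bias=-1
  edge (18, 6)→(16, 14): d=(-2,8) right/bottom  bias=-1
    (1,2)@(3, 5): e=[1,27,122] → █
    (2,2)@(5, 5): e=[23,21,106] → █
    (3,2)@(7, 5): e=[45,15,90] → █
    (4,2)@(9, 5): e=[67,9,74] → █
    (5,2)@(11, 5): e=[89,3,58] → █
    (6,2)@(13, 5): e=[111,-3,42] → ·
    (1,3)@(3, 7): e=[-31,63,118] → ·
    (2,3)@(5, 7): e=[-9,57,102] → ·
    (3,3)@(7, 7): e=[13,51,86] → █
    (6,3)@(13, 7): e=[79,33,38] → █
    (7,3)@(15, 7): e=[101,27,22] → █
    (8,3)@(17, 7): e=[123,21,6] → █
  covered (19 px):
    · · · · · · · · · · ·
    · · · · · · · · · · ·
    · █ █ █ █ █ · · · · ·
    · · · █ █ █ █ █ █ · ·
    · · · · █ █ █ █ █ · ·
    · · · · · · █ █ · · ·
    · · · · · · · █ · · ·
    · · · · · · · · · · ·
    · · · · · · · · · · ·
T2:
  2·area = 94  (B↔C swapped to make it positive)
  edge (12, 18)→(10, 8): d=(-2,-10) top-left  bias=+0
  edge (10, 8)→(20, 11): d=(10,3) right/bottom  bias=-1
  edge (20, 11)→(12, 18): d=(-8,7) right/bottom  bias=-1
    (4,1)@(9, 3): e=[0,-47,141] → ·  [on edge]
    (5,4)@(11, 9): e=[8,7,79] → █
    (6,4)@(13, 9): e=[28,1,65] → █
    (7,4)@(15, 9): e=[48,-5,51] → ·
    (5,5)@(11, 11): e=[4,27,63] → █
    (7,5)@(15, 11): e=[44,15,35] → █
    (8,5)@(17, 11): e=[64,9,21] → █
    (9,5)@(19, 11): e=[84,3,7] → █
    (10,5)@(21, 11): e=[104,-3,-7] → ·
    (5,6)@(11, 13): e=[0,47,47] → █  [on edge]
    (9,6)@(19, 13): e=[80,23,-9] → ·
    (5,7)@(11, 15): e=[-4,67,31] → ·
  covered (14 px):
    · · · · · · · · · · ·
    · · · · · · · · · · ·
    · · · · · · · · · · ·
    · · · · · · · · · · ·
    · · · · · █ █ · · · ·
    · · · · · █ █ █ █ █ ·
    · · · · · █ █ █ █ · ·
    · · · · · · █ █ · · ·
    · · · · · · █ · · · ·

Z-buffer (winner per pixel, '.' = empty):
  . . . . 0 0 . . . . .
  . . 0 0 0 . . . . . .
  . 1 1 1 1 1 . . . . .
  . . 0 1 1 1 1 1 1 . .
  . . 0 0 1 2 2 1 1 . .
  . . 0 . . 2 2 2 2 2 .
  . . 0 . . 2 2 2 2 . .
  . . . . . . 2 2 . . .
  . . . . . . 2 . . . .

Result: 1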